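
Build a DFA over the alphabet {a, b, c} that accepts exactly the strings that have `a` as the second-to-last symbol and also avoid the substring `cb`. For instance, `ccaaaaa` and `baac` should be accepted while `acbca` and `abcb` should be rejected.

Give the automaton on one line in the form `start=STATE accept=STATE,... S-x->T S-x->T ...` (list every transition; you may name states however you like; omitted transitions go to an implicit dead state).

Run two small machines in parallel and take their product. One (13 states) tracks the last 2 symbols read; the other (3 states) tracks partial matches of the forbidden pattern `cb`. Each combined state is a pair, one component from each; accept when both components accept.
          a    b    c  
>  q0     q1   q2   q3 
   q1     q4   q5   q6 
   q2     q7   q8   q9 
   q3    q10  q11  q12 
 * q4     q4   q5   q6 
 * q5     q7   q8   q9 
 * q6    q10  q11  q12 
   q7     q4   q5   q6 
   q8     q7   q8   q9 
   q9    q10  q11  q12 
   q10    q4   q5   q6 
   q11   q13  q14  q15 
   q12   q10  q11  q12 
   q13   q16  q17  q18 
   q14   q13  q14  q15 
   q15   q19  q11  q20 
   q16   q16  q17  q18 
   q17   q13  q14  q15 
   q18   q19  q11  q20 
   q19   q16  q17  q18 
   q20   q19  q11  q20 
(> = start, * = accepting)

start=q0 accept=q4,q5,q6 q0-a->q1 q0-b->q2 q0-c->q3 q1-a->q4 q1-b->q5 q1-c->q6 q2-a->q7 q2-b->q8 q2-c->q9 q3-a->q10 q3-b->q11 q3-c->q12 q4-a->q4 q4-b->q5 q4-c->q6 q5-a->q7 q5-b->q8 q5-c->q9 q6-a->q10 q6-b->q11 q6-c->q12 q7-a->q4 q7-b->q5 q7-c->q6 q8-a->q7 q8-b->q8 q8-c->q9 q9-a->q10 q9-b->q11 q9-c->q12 q10-a->q4 q10-b->q5 q10-c->q6 q11-a->q13 q11-b->q14 q11-c->q15 q12-a->q10 q12-b->q11 q12-c->q12 q13-a->q16 q13-b->q17 q13-c->q18 q14-a->q13 q14-b->q14 q14-c->q15 q15-a->q19 q15-b->q11 q15-c->q20 q16-a->q16 q16-b->q17 q16-c->q18 q17-a->q13 q17-b->q14 q17-c->q15 q18-a->q19 q18-b->q11 q18-c->q20 q19-a->q16 q19-b->q17 q19-c->q18 q20-a->q19 q20-b->q11 q20-c->q20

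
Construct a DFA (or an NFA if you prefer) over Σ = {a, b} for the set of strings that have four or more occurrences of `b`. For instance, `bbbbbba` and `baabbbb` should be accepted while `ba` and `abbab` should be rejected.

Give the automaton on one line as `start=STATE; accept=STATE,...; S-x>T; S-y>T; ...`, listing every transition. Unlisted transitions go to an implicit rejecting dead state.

start=q0; accept=q4,q5; q0-a>q0; q0-b>q1; q1-a>q1; q1-b>q2; q2-a>q2; q2-b>q3; q3-a>q3; q3-b>q4; q4-a>q4; q4-b>q5; q5-a>q5; q5-b>q5

Count `b`s, saturating at 5: states q0 through q4 mean 0 through 4 `b`s seen; q5 means more than 4. Each `b` increments (capped at q5); other symbols loop. Accept from {q4, q5}.
A 6-state machine:
        a   b  
>  q0   q0  q1 
   q1   q1  q2 
   q2   q2  q3 
   q3   q3  q4 
 * q4   q4  q5 
 * q5   q5  q5 
(> = start, * = accepting)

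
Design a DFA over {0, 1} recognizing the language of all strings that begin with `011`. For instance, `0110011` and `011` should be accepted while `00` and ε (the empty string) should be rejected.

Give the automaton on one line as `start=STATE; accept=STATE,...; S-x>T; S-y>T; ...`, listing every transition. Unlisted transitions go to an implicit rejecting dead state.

Walk along `011` while the input agrees: from S0 take `0` to S1, and so on. Any deviation drops to the rejecting sink S4. Once S3 is reached the prefix is confirmed and every continuation is accepted.
A 5-state machine:
        0   1  
>  S0   S1  S4 
   S1   S4  S2 
   S2   S4  S3 
 * S3   S3  S3 
   S4   S4  S4 
(> = start, * = accepting)

start=S0; accept=S3; S0-0>S1; S0-1>S4; S1-0>S4; S1-1>S2; S2-0>S4; S2-1>S3; S3-0>S3; S3-1>S3; S4-0>S4; S4-1>S4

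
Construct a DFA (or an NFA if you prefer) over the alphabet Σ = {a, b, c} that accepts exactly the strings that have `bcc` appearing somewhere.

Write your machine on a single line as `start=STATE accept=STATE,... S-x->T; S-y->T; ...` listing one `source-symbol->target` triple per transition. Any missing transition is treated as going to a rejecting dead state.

start=q0; accept=q3; q0-a->q0; q0-b->q1; q0-c->q0; q1-a->q0; q1-b->q1; q1-c->q2; q2-a->q0; q2-b->q1; q2-c->q3; q3-a->q3; q3-b->q3; q3-c->q3

States q0..q2 record the length of the longest prefix of `bcc` that matches the current input suffix. Reaching q3 means `bcc` has been seen, and we stay there forever. Accept from q3.
With 4 states:
        a   b   c  
>  q0   q0  q1  q0 
   q1   q0  q1  q2 
   q2   q0  q1  q3 
 * q3   q3  q3  q3 
(> = start, * = accepting)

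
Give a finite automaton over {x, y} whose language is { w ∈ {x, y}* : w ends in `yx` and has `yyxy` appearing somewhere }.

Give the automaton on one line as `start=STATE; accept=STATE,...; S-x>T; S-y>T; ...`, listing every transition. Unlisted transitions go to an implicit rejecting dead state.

start=q0; accept=q6; q0-x>q0; q0-y>q1; q1-x>q2; q1-y>q3; q2-x>q0; q2-y>q1; q3-x>q4; q3-y>q3; q4-x>q0; q4-y>q5; q5-x>q6; q5-y>q5; q6-x>q7; q6-y>q5; q7-x>q7; q7-y>q5

Handle the two conditions separately and then intersect. One (3 states) tracks how much of the suffix `yx` has currently been matched; the other (5 states) tracks whether and how much of `yyxy` has been seen. Each combined state is a pair, one component from each; accept when both components accept.
An 8-state machine:
        x   y  
>  q0   q0  q1 
   q1   q2  q3 
   q2   q0  q1 
   q3   q4  q3 
   q4   q0  q5 
   q5   q6  q5 
 * q6   q7  q5 
   q7   q7  q5 
(> = start, * = accepting)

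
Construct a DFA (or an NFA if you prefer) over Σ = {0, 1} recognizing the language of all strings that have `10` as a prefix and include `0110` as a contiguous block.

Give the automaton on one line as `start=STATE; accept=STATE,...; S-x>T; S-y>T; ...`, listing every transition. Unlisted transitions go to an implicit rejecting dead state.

Run two small machines in parallel and take their product. The first has 4 states tracking whether the input so far still matches the prefix `10`; the second has 5 states tracking whether and how much of `0110` has been seen. A product state is a pair (one from each), accepting exactly when both do. Minimizing collapses redundant product states.
8 states suffice.
        0   1  
>  q0   q1  q2 
   q1   q1  q1 
   q2   q3  q1 
   q3   q3  q4 
   q4   q3  q5 
   q5   q6  q7 
 * q6   q6  q6 
   q7   q3  q7 
(> = start, * = accepting)

start=q0; accept=q6; q0-0>q1; q0-1>q2; q1-0>q1; q1-1>q1; q2-0>q3; q2-1>q1; q3-0>q3; q3-1>q4; q4-0>q3; q4-1>q5; q5-0>q6; q5-1>q7; q6-0>q6; q6-1>q6; q7-0>q3; q7-1>q7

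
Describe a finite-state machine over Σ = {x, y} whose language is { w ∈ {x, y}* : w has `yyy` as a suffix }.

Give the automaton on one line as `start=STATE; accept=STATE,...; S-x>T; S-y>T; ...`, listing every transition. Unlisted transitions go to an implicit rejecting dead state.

Let each state record the length of the longest suffix of the input read so far that is also a prefix of `yyy`. q1 means the last symbol is `y`; q2 means the last 2 symbols are `yy`; q3 means the last 3 symbols are `yyy`. Accept only at q3, where the string currently ends in `yyy`.
With 4 states:
        x   y  
>  q0   q0  q1 
   q1   q0  q2 
   q2   q0  q3 
 * q3   q0  q3 
(> = start, * = accepting)

start=q0; accept=q3; q0-x>q0; q0-y>q1; q1-x>q0; q1-y>q2; q2-x>q0; q2-y>q3; q3-x>q0; q3-y>q3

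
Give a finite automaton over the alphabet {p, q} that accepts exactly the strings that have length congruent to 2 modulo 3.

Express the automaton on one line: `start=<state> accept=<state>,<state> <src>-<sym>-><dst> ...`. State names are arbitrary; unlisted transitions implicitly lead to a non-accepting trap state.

Only the length mod 3 matters, so use a 3-cycle: from any state, every input symbol moves to the next state, wrapping s2 back to s0. Mark s2 accepting.
A 3-state machine:
        p   q  
>  s0   s1  s1 
   s1   s2  s2 
 * s2   s0  s0 
(> = start, * = accepting)

start=s0 accept=s2 s0-p->s1 s0-q->s1 s1-p->s2 s1-q->s2 s2-p->s0 s2-q->s0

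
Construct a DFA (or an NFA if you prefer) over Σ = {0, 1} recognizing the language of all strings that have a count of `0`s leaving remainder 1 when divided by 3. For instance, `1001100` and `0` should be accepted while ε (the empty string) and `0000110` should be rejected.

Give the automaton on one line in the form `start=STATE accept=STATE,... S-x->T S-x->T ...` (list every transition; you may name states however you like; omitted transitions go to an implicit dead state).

Keep the running count of `0`s modulo 3: each `0` advances along the cycle s0 → s1 → s2 → s0 while other symbols loop. Accept at s1.
With 3 states:
        0   1  
>  s0   s1  s0 
 * s1   s2  s1 
   s2   s0  s2 
(> = start, * = accepting)

start=s0 accept=s1 s0-0->s1 s0-1->s0 s1-0->s2 s1-1->s1 s2-0->s0 s2-1->s2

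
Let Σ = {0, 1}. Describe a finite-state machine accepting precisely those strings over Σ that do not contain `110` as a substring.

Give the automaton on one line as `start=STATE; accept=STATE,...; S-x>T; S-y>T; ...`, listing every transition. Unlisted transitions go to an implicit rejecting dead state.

This is the complement of 'contains `110`'. Use the same substring-matching states — S0 through S3 holding how much of `110` has just been matched — but flip the accepting set: everything except the trap S3 accepts.
With 4 states:
        0   1  
>* S0   S0  S1 
 * S1   S0  S2 
 * S2   S3  S2 
   S3   S3  S3 
(> = start, * = accepting)

start=S0; accept=S0,S1,S2; S0-0>S0; S0-1>S1; S1-0>S0; S1-1>S2; S2-0>S3; S2-1>S2; S3-0>S3; S3-1>S3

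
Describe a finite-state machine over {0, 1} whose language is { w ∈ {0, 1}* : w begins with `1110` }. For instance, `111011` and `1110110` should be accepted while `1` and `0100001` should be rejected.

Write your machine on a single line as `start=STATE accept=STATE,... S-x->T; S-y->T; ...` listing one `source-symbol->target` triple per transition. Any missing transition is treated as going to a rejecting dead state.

Check the first 4 symbols one by one: q0 through q3 record how many have matched `1110` so far; any wrong symbol goes to the dead state q5. After all 4 match we enter the accepting sink q4.
A 6-state machine:
        0   1  
>  q0   q5  q1 
   q1   q5  q2 
   q2   q5  q3 
   q3   q4  q5 
 * q4   q4  q4 
   q5   q5  q5 
(> = start, * = accepting)

start=q0; accept=q4; q0-0->q5; q0-1->q1; q1-0->q5; q1-1->q2; q2-0->q5; q2-1->q3; q3-0->q4; q3-1->q5; q4-0->q4; q4-1->q4; q5-0->q5; q5-1->q5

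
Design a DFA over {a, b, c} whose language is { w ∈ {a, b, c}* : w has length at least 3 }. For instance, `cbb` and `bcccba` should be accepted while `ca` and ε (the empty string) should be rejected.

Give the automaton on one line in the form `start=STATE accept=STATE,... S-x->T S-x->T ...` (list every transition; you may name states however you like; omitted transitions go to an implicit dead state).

Count input length up to 4: every symbol moves from q0 toward q4, which means 'more than 3' and absorbs. Accept from {q3, q4}.
        a   b   c  
>  q0   q1  q1  q1 
   q1   q2  q2  q2 
   q2   q3  q3  q3 
 * q3   q4  q4  q4 
 * q4   q4  q4  q4 
(> = start, * = accepting)

start=q0 accept=q3,q4 q0-a->q1 q0-b->q1 q0-c->q1 q1-a->q2 q1-b->q2 q1-c->q2 q2-a->q3 q2-b->q3 q2-c->q3 q3-a->q4 q3-b->q4 q3-c->q4 q4-a->q4 q4-b->q4 q4-c->q4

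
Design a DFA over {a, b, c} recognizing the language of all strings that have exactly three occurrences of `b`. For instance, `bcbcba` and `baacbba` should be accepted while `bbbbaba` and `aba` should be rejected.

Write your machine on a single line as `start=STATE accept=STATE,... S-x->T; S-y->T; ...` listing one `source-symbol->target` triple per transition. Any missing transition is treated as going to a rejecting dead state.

start=s0; accept=s3; s0-a->s0; s0-b->s1; s0-c->s0; s1-a->s1; s1-b->s2; s1-c->s1; s2-a->s2; s2-b->s3; s2-c->s2; s3-a->s3; s3-b->s4; s3-c->s3; s4-a->s4; s4-b->s4; s4-c->s4

Only the number of `b`s matters, and only up to 4. Make a chain s0 → s1 → s2 → s3 → s4 advanced by each `b` (with s4 absorbing); every other symbol self-loops. The accepting set is {s3}.
A 5-state machine:
        a   b   c  
>  s0   s0  s1  s0 
   s1   s1  s2  s1 
   s2   s2  s3  s2 
 * s3   s3  s4  s3 
   s4   s4  s4  s4 
(> = start, * = accepting)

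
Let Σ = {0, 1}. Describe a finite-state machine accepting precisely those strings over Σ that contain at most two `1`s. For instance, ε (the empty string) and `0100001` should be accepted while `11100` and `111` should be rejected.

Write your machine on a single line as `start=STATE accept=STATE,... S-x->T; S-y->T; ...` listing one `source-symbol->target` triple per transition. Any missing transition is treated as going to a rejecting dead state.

Count `1`s, saturating at 3: states A through C mean 0 through 2 `1`s seen; D means more than 2. Each `1` increments (capped at D); other symbols loop. Accept from {A, B, C}.
       0  1 
>* A   A  B 
 * B   B  C 
 * C   C  D 
   D   D  D 
(> = start, * = accepting)

start=A; accept=A,B,C; A-0->A; A-1->B; B-0->B; B-1->C; C-0->C; C-1->D; D-0->D; D-1->D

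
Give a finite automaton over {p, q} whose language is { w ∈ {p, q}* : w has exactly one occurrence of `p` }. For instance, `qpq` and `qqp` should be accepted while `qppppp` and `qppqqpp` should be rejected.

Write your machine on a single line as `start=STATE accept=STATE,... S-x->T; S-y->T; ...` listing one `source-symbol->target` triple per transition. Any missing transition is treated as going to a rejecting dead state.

Count `p`s, saturating at 2: state s0 means no `p` yet, s1 means one `p` seen, s2 means more than one. Each `p` increments (capped at s2); other symbols loop. Accept from {s1}.
        p   q  
>  s0   s1  s0 
 * s1   s2  s1 
   s2   s2  s2 
(> = start, * = accepting)

start=s0; accept=s1; s0-p->s1; s0-q->s0; s1-p->s2; s1-q->s1; s2-p->s2; s2-q->s2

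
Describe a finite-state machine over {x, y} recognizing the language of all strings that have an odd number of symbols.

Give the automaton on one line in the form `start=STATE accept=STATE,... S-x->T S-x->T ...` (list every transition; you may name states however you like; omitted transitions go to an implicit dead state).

start=s0 accept=s1 s0-x->s1 s0-y->s1 s1-x->s0 s1-y->s0

Count input length modulo 2: every symbol advances one step around the cycle s0 → s1 → s0. Accept at s1.
A 2-state machine:
        x   y  
>  s0   s1  s1 
 * s1   s0  s0 
(> = start, * = accepting)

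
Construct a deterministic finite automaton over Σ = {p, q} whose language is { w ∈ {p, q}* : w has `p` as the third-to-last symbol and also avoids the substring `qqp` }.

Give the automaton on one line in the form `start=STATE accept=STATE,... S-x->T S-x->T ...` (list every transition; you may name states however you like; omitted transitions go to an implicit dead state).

Run two small machines in parallel and take their product. One (15 states) tracks the last 3 symbols read; the other (4 states) tracks partial matches of the forbidden pattern `qqp`. Each combined state is a pair, one component from each; accept when both components accept. Equivalent product states are then merged.
10 states suffice.
        p   q  
>  s0   s1  s2 
   s1   s3  s4 
   s2   s1  s5 
   s3   s6  s7 
   s4   s8  s9 
   s5   s5  s5 
 * s6   s6  s7 
 * s7   s8  s9 
 * s8   s3  s4 
 * s9   s5  s5 
(> = start, * = accepting)

start=s0 accept=s6,s7,s8,s9 s0-p->s1 s0-q->s2 s1-p->s3 s1-q->s4 s2-p->s1 s2-q->s5 s3-p->s6 s3-q->s7 s4-p->s8 s4-q->s9 s5-p->s5 s5-q->s5 s6-p->s6 s6-q->s7 s7-p->s8 s7-q->s9 s8-p->s3 s8-q->s4 s9-p->s5 s9-q->s5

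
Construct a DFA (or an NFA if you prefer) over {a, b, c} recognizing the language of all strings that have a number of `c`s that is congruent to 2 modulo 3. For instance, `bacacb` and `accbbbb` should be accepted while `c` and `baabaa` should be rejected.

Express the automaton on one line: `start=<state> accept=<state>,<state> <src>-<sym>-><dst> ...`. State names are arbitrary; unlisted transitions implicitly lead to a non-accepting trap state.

Keep the running count of `c`s modulo 3: each `c` advances along the cycle S0 → S1 → S2 → S0 while other symbols loop. Accept at S2.
With 3 states:
        a   b   c  
>  S0   S0  S0  S1 
   S1   S1  S1  S2 
 * S2   S2  S2  S0 
(> = start, * = accepting)

start=S0 accept=S2 S0-a->S0 S0-b->S0 S0-c->S1 S1-a->S1 S1-b->S1 S1-c->S2 S2-a->S2 S2-b->S2 S2-c->S0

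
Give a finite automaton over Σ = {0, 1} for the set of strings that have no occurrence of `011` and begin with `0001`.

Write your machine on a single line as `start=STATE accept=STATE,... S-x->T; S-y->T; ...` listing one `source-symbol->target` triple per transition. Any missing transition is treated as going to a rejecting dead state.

Run two small machines in parallel and take their product. The first has 4 states tracking partial matches of the forbidden pattern `011`; the second has 6 states tracking whether the input so far still matches the prefix `0001`. A product state is a pair (one from each), accepting exactly when both do. After merging equivalent states the machine shrinks.
With 7 states:
        0   1  
>  s0   s1  s2 
   s1   s3  s2 
   s2   s2  s2 
   s3   s4  s2 
   s4   s2  s5 
 * s5   s6  s2 
 * s6   s6  s5 
(> = start, * = accepting)

start=s0; accept=s5,s6; s0-0->s1; s0-1->s2; s1-0->s3; s1-1->s2; s2-0->s2; s2-1->s2; s3-0->s4; s3-1->s2; s4-0->s2; s4-1->s5; s5-0->s6; s5-1->s2; s6-0->s6; s6-1->s5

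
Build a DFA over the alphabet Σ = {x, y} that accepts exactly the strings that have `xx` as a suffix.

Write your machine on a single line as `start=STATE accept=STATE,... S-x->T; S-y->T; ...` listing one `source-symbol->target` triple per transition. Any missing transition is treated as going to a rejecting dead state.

start=q0; accept=q2; q0-x->q1; q0-y->q0; q1-x->q2; q1-y->q0; q2-x->q2; q2-y->q0

Remember how much of `xx` the current input suffix matches. State q0 means no match yet; q1 means the last symbol is `x`; q2 means the last 2 symbols are `xx`. Only q2 accepts. On a mismatch, fall back to the longest proper suffix that is still a prefix of `xx`.
A 3-state machine:
        x   y  
>  q0   q1  q0 
   q1   q2  q0 
 * q2   q2  q0 
(> = start, * = accepting)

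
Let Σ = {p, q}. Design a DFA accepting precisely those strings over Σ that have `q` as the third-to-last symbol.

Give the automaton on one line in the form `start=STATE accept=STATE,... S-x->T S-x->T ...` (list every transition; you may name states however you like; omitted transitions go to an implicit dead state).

start=S0 accept=S11,S12,S13,S14 S0-p->S1 S0-q->S2 S1-p->S3 S1-q->S4 S2-p->S5 S2-q->S6 S3-p->S7 S3-q->S8 S4-p->S9 S4-q->S10 S5-p->S11 S5-q->S12 S6-p->S13 S6-q->S14 S7-p->S7 S7-q->S8 S8-p->S9 S8-q->S10 S9-p->S11 S9-q->S12 S10-p->S13 S10-q->S14 S11-p->S7 S11-q->S8 S12-p->S9 S12-q->S10 S13-p->S11 S13-q->S12 S14-p->S13 S14-q->S14

A DFA must remember the last 3 symbols (since which symbol is third-to-last isn't known until the input ends). Use one state per possible window of the last ≤3 symbols; accept from those whose window starts with `q`.
          p    q  
>  S0     S1   S2 
   S1     S3   S4 
   S2     S5   S6 
   S3     S7   S8 
   S4     S9  S10 
   S5    S11  S12 
   S6    S13  S14 
   S7     S7   S8 
   S8     S9  S10 
   S9    S11  S12 
   S10   S13  S14 
 * S11    S7   S8 
 * S12    S9  S10 
 * S13   S11  S12 
 * S14   S13  S14 
(> = start, * = accepting)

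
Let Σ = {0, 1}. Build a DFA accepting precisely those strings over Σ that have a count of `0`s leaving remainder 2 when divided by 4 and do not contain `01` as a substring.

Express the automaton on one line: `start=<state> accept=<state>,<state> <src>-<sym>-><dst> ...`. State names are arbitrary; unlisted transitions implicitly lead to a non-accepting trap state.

Run two small machines in parallel and take their product. One (4 states) tracks the count of `0`s modulo 4; the other (3 states) tracks partial matches of the forbidden pattern `01`. Each combined state is a pair, one component from each; accept when both components accept. Equivalent product states are then merged.
A 6-state machine:
        0   1  
>  S0   S1  S0 
   S1   S2  S3 
 * S2   S4  S3 
   S3   S3  S3 
   S4   S5  S3 
   S5   S1  S3 
(> = start, * = accepting)

start=S0 accept=S2 S0-0->S1 S0-1->S0 S1-0->S2 S1-1->S3 S2-0->S4 S2-1->S3 S3-0->S3 S3-1->S3 S4-0->S5 S4-1->S3 S5-0->S1 S5-1->S3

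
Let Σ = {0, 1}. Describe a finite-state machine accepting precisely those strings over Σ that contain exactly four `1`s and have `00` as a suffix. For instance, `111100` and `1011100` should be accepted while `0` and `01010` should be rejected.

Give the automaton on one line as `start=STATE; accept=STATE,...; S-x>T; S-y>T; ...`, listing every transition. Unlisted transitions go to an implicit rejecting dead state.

Build one automaton per condition and run them in lockstep. The first has 6 states tracking the count of `1`s, saturating at 5; the second has 3 states tracking how much of the suffix `00` has currently been matched. A product state is a pair (one from each), accepting exactly when both do. Minimizing collapses redundant product states.
An 8-state machine:
       0  1 
>  A   A  B 
   B   B  C 
   C   C  D 
   D   D  E 
   E   F  G 
   F   H  G 
   G   G  G 
 * H   H  G 
(> = start, * = accepting)

start=A; accept=H; A-0>A; A-1>B; B-0>B; B-1>C; C-0>C; C-1>D; D-0>D; D-1>E; E-0>F; E-1>G; F-0>H; F-1>G; G-0>G; G-1>G; H-0>H; H-1>G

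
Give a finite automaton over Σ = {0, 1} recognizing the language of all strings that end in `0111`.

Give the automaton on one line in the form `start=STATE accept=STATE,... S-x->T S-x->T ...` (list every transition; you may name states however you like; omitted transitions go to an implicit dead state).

Let each state record the length of the longest suffix of the input read so far that is also a prefix of `0111`. q1 means the last symbol is `0`; q2 means the last 2 symbols are `01`; q3 means the last 3 symbols are `011`; q4 means the last 4 symbols are `0111`. Accept only at q4, where the string currently ends in `0111`.
5 states suffice.
        0   1  
>  q0   q1  q0 
   q1   q1  q2 
   q2   q1  q3 
   q3   q1  q4 
 * q4   q1  q0 
(> = start, * = accepting)

start=q0 accept=q4 q0-0->q1 q0-1->q0 q1-0->q1 q1-1->q2 q2-0->q1 q2-1->q3 q3-0->q1 q3-1->q4 q4-0->q1 q4-1->q0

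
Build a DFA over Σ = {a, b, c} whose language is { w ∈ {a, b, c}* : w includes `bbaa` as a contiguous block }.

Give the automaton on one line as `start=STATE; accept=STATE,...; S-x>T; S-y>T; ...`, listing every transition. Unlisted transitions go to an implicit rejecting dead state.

start=q0; accept=q4; q0-a>q0; q0-b>q1; q0-c>q0; q1-a>q0; q1-b>q2; q1-c>q0; q2-a>q3; q2-b>q2; q2-c>q0; q3-a>q4; q3-b>q1; q3-c>q0; q4-a>q4; q4-b>q4; q4-c>q4

Track how much of `bbaa` has been matched so far: state q0 is no progress, q4 is the absorbing accept state reached once `bbaa` has occurred. Intermediate states record partial matches; on a mismatch, fall back to the longest reusable overlap.
A 5-state machine:
        a   b   c  
>  q0   q0  q1  q0 
   q1   q0  q2  q0 
   q2   q3  q2  q0 
   q3   q4  q1  q0 
 * q4   q4  q4  q4 
(> = start, * = accepting)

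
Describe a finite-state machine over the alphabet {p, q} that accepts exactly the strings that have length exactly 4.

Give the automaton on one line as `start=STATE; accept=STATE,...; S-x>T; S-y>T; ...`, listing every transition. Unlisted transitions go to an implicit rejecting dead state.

Count input length up to 5: every symbol moves from A toward F, which means 'more than 4' and absorbs. Accept from {E}.
With 6 states:
       p  q 
>  A   B  B 
   B   C  C 
   C   D  D 
   D   E  E 
 * E   F  F 
   F   F  F 
(> = start, * = accepting)

start=A; accept=E; A-p>B; A-q>B; B-p>C; B-q>C; C-p>D; C-q>D; D-p>E; D-q>E; E-p>F; E-q>F; F-p>F; F-q>F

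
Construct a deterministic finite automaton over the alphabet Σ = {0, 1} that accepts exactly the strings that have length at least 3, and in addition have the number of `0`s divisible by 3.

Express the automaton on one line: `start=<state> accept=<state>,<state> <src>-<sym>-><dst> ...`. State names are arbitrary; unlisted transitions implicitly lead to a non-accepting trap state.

Handle the two conditions separately and then intersect. The first has 5 states tracking the input length, saturating at 4; the second has 3 states tracking the count of `0`s modulo 3. A product state is a pair (one from each), accepting exactly when both do.
12 states suffice.
          0    1  
>  s0     s1   s2 
   s1     s3   s4 
   s2     s4   s5 
   s3     s6   s7 
   s4     s7   s8 
   s5     s8   s6 
 * s6     s9  s10 
   s7    s10  s11 
   s8    s11   s9 
   s9    s11   s9 
 * s10    s9  s10 
   s11   s10  s11 
(> = start, * = accepting)

start=s0 accept=s6,s10 s0-0->s1 s0-1->s2 s1-0->s3 s1-1->s4 s2-0->s4 s2-1->s5 s3-0->s6 s3-1->s7 s4-0->s7 s4-1->s8 s5-0->s8 s5-1->s6 s6-0->s9 s6-1->s10 s7-0->s10 s7-1->s11 s8-0->s11 s8-1->s9 s9-0->s11 s9-1->s9 s10-0->s9 s10-1->s10 s11-0->s10 s11-1->s11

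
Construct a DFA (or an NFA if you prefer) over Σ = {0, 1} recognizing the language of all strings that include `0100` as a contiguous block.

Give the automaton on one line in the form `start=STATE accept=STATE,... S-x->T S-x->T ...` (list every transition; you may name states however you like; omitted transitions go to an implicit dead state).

start=s0 accept=s4 s0-0->s1 s0-1->s0 s1-0->s1 s1-1->s2 s2-0->s3 s2-1->s0 s3-0->s4 s3-1->s2 s4-0->s4 s4-1->s4

Track how much of `0100` has been matched so far: state s0 is no progress, s4 is the absorbing accept state reached once `0100` has occurred. Intermediate states record partial matches; on a mismatch, fall back to the longest reusable overlap.
5 states suffice.
        0   1  
>  s0   s1  s0 
   s1   s1  s2 
   s2   s3  s0 
   s3   s4  s2 
 * s4   s4  s4 
(> = start, * = accepting)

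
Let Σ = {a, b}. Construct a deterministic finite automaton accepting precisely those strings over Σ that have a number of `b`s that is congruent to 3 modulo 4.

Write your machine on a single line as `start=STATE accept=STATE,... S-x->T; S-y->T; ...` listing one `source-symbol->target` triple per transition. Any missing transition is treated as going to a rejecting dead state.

The only thing that matters is how many `b`s have appeared, reduced mod 4. Use one state per residue: S0 for 0, …, S3 for 3. Reading `b` moves to the next residue; anything else stays put. S3 is accepting.
        a   b  
>  S0   S0  S1 
   S1   S1  S2 
   S2   S2  S3 
 * S3   S3  S0 
(> = start, * = accepting)

start=S0; accept=S3; S0-a->S0; S0-b->S1; S1-a->S1; S1-b->S2; S2-a->S2; S2-b->S3; S3-a->S3; S3-b->S0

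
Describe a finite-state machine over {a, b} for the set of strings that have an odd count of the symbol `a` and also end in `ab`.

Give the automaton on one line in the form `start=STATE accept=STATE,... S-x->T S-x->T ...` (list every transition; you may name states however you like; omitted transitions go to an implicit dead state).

Run two small machines in parallel and take their product. One (2 states) tracks the count of `a`s modulo 2; the other (3 states) tracks how much of the suffix `ab` has currently been matched. Each combined state is a pair, one component from each; accept when both components accept.
With 6 states:
        a   b  
>  S0   S1  S0 
   S1   S2  S3 
   S2   S1  S4 
 * S3   S2  S5 
   S4   S1  S0 
   S5   S2  S5 
(> = start, * = accepting)

start=S0 accept=S3 S0-a->S1 S0-b->S0 S1-a->S2 S1-b->S3 S2-a->S1 S2-b->S4 S3-a->S2 S3-b->S5 S4-a->S1 S4-b->S0 S5-a->S2 S5-b->S5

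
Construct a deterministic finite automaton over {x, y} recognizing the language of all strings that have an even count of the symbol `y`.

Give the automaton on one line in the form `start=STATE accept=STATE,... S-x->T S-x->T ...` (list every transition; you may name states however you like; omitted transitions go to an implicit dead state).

start=S0 accept=S0 S0-x->S0 S0-y->S1 S1-x->S1 S1-y->S0

The only thing that matters is how many `y`s have appeared, reduced mod 2. Use one state per residue: S0 for 0, …, S1 for 1. Reading `y` moves to the next residue; anything else stays put. S0 is accepting.
2 states suffice.
        x   y  
>* S0   S0  S1 
   S1   S1  S0 
(> = start, * = accepting)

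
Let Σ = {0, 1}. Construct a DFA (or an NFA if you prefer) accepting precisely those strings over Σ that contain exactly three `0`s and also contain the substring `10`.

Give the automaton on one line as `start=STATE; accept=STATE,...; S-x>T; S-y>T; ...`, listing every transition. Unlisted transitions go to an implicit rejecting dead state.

Run two small machines in parallel and take their product. The first has 5 states tracking the count of `0`s, saturating at 4; the second has 3 states tracking whether and how much of `10` has been seen. A product state is a pair (one from each), accepting exactly when both do.
14 states suffice.
          0    1  
>  q0     q1   q2 
   q1     q3   q4 
   q2     q5   q2 
   q3     q6   q7 
   q4     q8   q4 
   q5     q8   q5 
   q6     q9  q10 
   q7    q11   q7 
   q8    q11   q8 
   q9     q9  q12 
   q10   q13  q10 
 * q11   q13  q11 
   q12   q13  q12 
   q13   q13  q13 
(> = start, * = accepting)

start=q0; accept=q11; q0-0>q1; q0-1>q2; q1-0>q3; q1-1>q4; q2-0>q5; q2-1>q2; q3-0>q6; q3-1>q7; q4-0>q8; q4-1>q4; q5-0>q8; q5-1>q5; q6-0>q9; q6-1>q10; q7-0>q11; q7-1>q7; q8-0>q11; q8-1>q8; q9-0>q9; q9-1>q12; q10-0>q13; q10-1>q10; q11-0>q13; q11-1>q11; q12-0>q13; q12-1>q12; q13-0>q13; q13-1>q13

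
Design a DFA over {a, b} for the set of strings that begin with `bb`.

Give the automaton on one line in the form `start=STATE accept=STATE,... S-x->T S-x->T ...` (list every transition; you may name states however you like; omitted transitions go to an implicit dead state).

Check the first 2 symbols one by one: S0 through S1 record how many have matched `bb` so far; any wrong symbol goes to the dead state S3. After all 2 match we enter the accepting sink S2.
        a   b  
>  S0   S3  S1 
   S1   S3  S2 
 * S2   S2  S2 
   S3   S3  S3 
(> = start, * = accepting)

start=S0 accept=S2 S0-a->S3 S0-b->S1 S1-a->S3 S1-b->S2 S2-a->S2 S2-b->S2 S3-a->S3 S3-b->S3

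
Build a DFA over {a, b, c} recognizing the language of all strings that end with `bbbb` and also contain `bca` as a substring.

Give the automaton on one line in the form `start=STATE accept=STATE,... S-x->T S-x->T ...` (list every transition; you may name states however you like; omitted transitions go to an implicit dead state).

Handle the two conditions separately and then intersect. One (5 states) tracks how much of the suffix `bbbb` has currently been matched; the other (4 states) tracks whether and how much of `bca` has been seen. Each combined state is a pair, one component from each; accept when both components accept. Equivalent product states are then merged.
With 8 states:
        a   b   c  
>  s0   s0  s1  s0 
   s1   s0  s1  s2 
   s2   s3  s1  s0 
   s3   s3  s4  s3 
   s4   s3  s5  s3 
   s5   s3  s6  s3 
   s6   s3  s7  s3 
 * s7   s3  s7  s3 
(> = start, * = accepting)

start=s0 accept=s7 s0-a->s0 s0-b->s1 s0-c->s0 s1-a->s0 s1-b->s1 s1-c->s2 s2-a->s3 s2-b->s1 s2-c->s0 s3-a->s3 s3-b->s4 s3-c->s3 s4-a->s3 s4-b->s5 s4-c->s3 s5-a->s3 s5-b->s6 s5-c->s3 s6-a->s3 s6-b->s7 s6-c->s3 s7-a->s3 s7-b->s7 s7-c->s3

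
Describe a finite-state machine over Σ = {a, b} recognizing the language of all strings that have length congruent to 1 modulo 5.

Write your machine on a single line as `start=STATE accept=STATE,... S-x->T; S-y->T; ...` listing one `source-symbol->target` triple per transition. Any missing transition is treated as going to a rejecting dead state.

Only the length mod 5 matters, so use a 5-cycle: from any state, every input symbol moves to the next state, wrapping s4 back to s0. Mark s1 accepting.
With 5 states:
        a   b  
>  s0   s1  s1 
 * s1   s2  s2 
   s2   s3  s3 
   s3   s4  s4 
   s4   s0  s0 
(> = start, * = accepting)

start=s0; accept=s1; s0-a->s1; s0-b->s1; s1-a->s2; s1-b->s2; s2-a->s3; s2-b->s3; s3-a->s4; s3-b->s4; s4-a->s0; s4-b->s0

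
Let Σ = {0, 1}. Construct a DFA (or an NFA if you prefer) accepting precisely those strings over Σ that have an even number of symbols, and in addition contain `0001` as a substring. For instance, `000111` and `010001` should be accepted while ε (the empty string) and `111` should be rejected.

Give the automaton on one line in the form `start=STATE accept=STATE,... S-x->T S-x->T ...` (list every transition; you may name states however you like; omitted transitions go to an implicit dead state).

start=q0 accept=q8 q0-0->q1 q0-1->q2 q1-0->q3 q1-1->q0 q2-0->q4 q2-1->q0 q3-0->q5 q3-1->q2 q4-0->q6 q4-1->q2 q5-0->q7 q5-1->q8 q6-0->q7 q6-1->q0 q7-0->q5 q7-1->q9 q8-0->q9 q8-1->q9 q9-0->q8 q9-1->q8

Run two small machines in parallel and take their product. The first has 2 states tracking the input length modulo 2; the second has 5 states tracking whether and how much of `0001` has been seen. A product state is a pair (one from each), accepting exactly when both do.
With 10 states:
        0   1  
>  q0   q1  q2 
   q1   q3  q0 
   q2   q4  q0 
   q3   q5  q2 
   q4   q6  q2 
   q5   q7  q8 
   q6   q7  q0 
   q7   q5  q9 
 * q8   q9  q9 
   q9   q8  q8 
(> = start, * = accepting)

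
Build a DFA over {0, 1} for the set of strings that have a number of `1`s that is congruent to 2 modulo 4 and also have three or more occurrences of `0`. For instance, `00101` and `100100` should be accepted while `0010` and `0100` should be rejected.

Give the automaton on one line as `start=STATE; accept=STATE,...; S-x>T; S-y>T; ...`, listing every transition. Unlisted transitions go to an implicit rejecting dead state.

start=A; accept=P,R; A-0>B; A-1>C; B-0>D; B-1>E; C-0>E; C-1>F; D-0>G; D-1>H; E-0>H; E-1>I; F-0>I; F-1>J; G-0>K; G-1>L; H-0>L; H-1>M; I-0>M; I-1>N; J-0>N; J-1>A; K-0>K; K-1>O; L-0>O; L-1>P; M-0>P; M-1>Q; N-0>Q; N-1>B; O-0>O; O-1>R; P-0>R; P-1>S; Q-0>S; Q-1>D; R-0>R; R-1>T; S-0>T; S-1>G; T-0>T; T-1>K

Run two small machines in parallel and take their product. One (4 states) tracks the count of `1`s modulo 4; the other (5 states) tracks the count of `0`s, saturating at 4. Each combined state is a pair, one component from each; accept when both components accept.
       0  1 
>  A   B  C 
   B   D  E 
   C   E  F 
   D   G  H 
   E   H  I 
   F   I  J 
   G   K  L 
   H   L  M 
   I   M  N 
   J   N  A 
   K   K  O 
   L   O  P 
   M   P  Q 
   N   Q  B 
   O   O  R 
 * P   R  S 
   Q   S  D 
 * R   R  T 
   S   T  G 
   T   T  K 
(> = start, * = accepting)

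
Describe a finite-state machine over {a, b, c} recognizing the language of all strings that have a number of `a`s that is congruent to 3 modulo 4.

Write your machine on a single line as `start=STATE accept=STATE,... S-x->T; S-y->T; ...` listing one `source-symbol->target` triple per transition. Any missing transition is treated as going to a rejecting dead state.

Keep the running count of `a`s modulo 4: each `a` advances along the cycle S0 → S1 → S2 → S3 → S0 while other symbols loop. Accept at S3.
With 4 states:
        a   b   c  
>  S0   S1  S0  S0 
   S1   S2  S1  S1 
   S2   S3  S2  S2 
 * S3   S0  S3  S3 
(> = start, * = accepting)

start=S0; accept=S3; S0-a->S1; S0-b->S0; S0-c->S0; S1-a->S2; S1-b->S1; S1-c->S1; S2-a->S3; S2-b->S2; S2-c->S2; S3-a->S0; S3-b->S3; S3-c->S3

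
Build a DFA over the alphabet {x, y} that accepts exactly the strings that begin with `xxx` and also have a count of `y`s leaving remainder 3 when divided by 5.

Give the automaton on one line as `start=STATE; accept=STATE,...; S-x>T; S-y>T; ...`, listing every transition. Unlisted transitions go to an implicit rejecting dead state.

start=S0; accept=S7; S0-x>S1; S0-y>S2; S1-x>S3; S1-y>S2; S2-x>S2; S2-y>S2; S3-x>S4; S3-y>S2; S4-x>S4; S4-y>S5; S5-x>S5; S5-y>S6; S6-x>S6; S6-y>S7; S7-x>S7; S7-y>S8; S8-x>S8; S8-y>S4

Build one automaton per condition and run them in lockstep. One (5 states) tracks whether the input so far still matches the prefix `xxx`; the other (5 states) tracks the count of `y`s modulo 5. Each combined state is a pair, one component from each; accept when both components accept. After merging equivalent states the machine shrinks.
With 9 states:
        x   y  
>  S0   S1  S2 
   S1   S3  S2 
   S2   S2  S2 
   S3   S4  S2 
   S4   S4  S5 
   S5   S5  S6 
   S6   S6  S7 
 * S7   S7  S8 
   S8   S8  S4 
(> = start, * = accepting)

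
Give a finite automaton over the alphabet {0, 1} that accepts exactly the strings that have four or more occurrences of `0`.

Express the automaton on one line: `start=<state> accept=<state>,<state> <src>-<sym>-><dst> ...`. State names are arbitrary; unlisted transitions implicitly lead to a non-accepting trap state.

start=q0 accept=q4,q5 q0-0->q1 q0-1->q0 q1-0->q2 q1-1->q1 q2-0->q3 q2-1->q2 q3-0->q4 q3-1->q3 q4-0->q5 q4-1->q4 q5-0->q5 q5-1->q5

Count `0`s, saturating at 5: states q0 through q4 mean 0 through 4 `0`s seen; q5 means more than 4. Each `0` increments (capped at q5); other symbols loop. Accept from {q4, q5}.
A 6-state machine:
        0   1  
>  q0   q1  q0 
   q1   q2  q1 
   q2   q3  q2 
   q3   q4  q3 
 * q4   q5  q4 
 * q5   q5  q5 
(> = start, * = accepting)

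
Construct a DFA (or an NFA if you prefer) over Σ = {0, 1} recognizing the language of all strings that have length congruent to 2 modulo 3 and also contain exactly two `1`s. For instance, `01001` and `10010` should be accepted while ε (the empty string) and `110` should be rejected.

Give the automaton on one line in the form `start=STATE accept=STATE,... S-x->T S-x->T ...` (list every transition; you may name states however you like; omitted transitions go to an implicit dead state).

Handle the two conditions separately and then intersect. The first has 3 states tracking the input length modulo 3; the second has 4 states tracking the count of `1`s, saturating at 3. A product state is a pair (one from each), accepting exactly when both do. Minimizing collapses redundant product states.
A 10-state machine:
       0  1 
>  A   B  C 
   B   D  E 
   C   E  F 
   D   A  G 
   E   G  H 
 * F   H  I 
   G   C  J 
   H   J  I 
   I   I  I 
   J   F  I 
(> = start, * = accepting)

start=A accept=F A-0->B A-1->C B-0->D B-1->E C-0->E C-1->F D-0->A D-1->G E-0->G E-1->H F-0->H F-1->I G-0->C G-1->J H-0->J H-1->I I-0->I I-1->I J-0->F J-1->I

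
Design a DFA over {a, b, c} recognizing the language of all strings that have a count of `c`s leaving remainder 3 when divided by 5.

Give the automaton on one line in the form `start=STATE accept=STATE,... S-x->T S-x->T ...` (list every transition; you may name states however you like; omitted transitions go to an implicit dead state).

start=q0 accept=q3 q0-a->q0 q0-b->q0 q0-c->q1 q1-a->q1 q1-b->q1 q1-c->q2 q2-a->q2 q2-b->q2 q2-c->q3 q3-a->q3 q3-b->q3 q3-c->q4 q4-a->q4 q4-b->q4 q4-c->q0

Keep the running count of `c`s modulo 5: each `c` advances along the cycle q0 → q1 → q2 → q3 → q4 → q0 while other symbols loop. Accept at q3.
        a   b   c  
>  q0   q0  q0  q1 
   q1   q1  q1  q2 
   q2   q2  q2  q3 
 * q3   q3  q3  q4 
   q4   q4  q4  q0 
(> = start, * = accepting)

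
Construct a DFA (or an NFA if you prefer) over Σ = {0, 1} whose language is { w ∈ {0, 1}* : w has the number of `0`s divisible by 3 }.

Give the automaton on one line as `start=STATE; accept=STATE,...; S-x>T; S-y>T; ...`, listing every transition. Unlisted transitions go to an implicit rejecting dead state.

start=A; accept=A; A-0>B; A-1>A; B-0>C; B-1>B; C-0>A; C-1>C

The only thing that matters is how many `0`s have appeared, reduced mod 3. Use one state per residue: A for 0, …, C for 2. Reading `0` moves to the next residue; anything else stays put. A is accepting.
A 3-state machine:
       0  1 
>* A   B  A 
   B   C  B 
   C   A  C 
(> = start, * = accepting)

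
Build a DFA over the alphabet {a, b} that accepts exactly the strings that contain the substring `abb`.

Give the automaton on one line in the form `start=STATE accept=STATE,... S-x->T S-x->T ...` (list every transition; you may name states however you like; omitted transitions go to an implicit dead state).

start=S0 accept=S3 S0-a->S1 S0-b->S0 S1-a->S1 S1-b->S2 S2-a->S1 S2-b->S3 S3-a->S3 S3-b->S3

States S0..S2 record the length of the longest prefix of `abb` that matches the current input suffix. Reaching S3 means `abb` has been seen, and we stay there forever. Accept from S3.
4 states suffice.
        a   b  
>  S0   S1  S0 
   S1   S1  S2 
   S2   S1  S3 
 * S3   S3  S3 
(> = start, * = accepting)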